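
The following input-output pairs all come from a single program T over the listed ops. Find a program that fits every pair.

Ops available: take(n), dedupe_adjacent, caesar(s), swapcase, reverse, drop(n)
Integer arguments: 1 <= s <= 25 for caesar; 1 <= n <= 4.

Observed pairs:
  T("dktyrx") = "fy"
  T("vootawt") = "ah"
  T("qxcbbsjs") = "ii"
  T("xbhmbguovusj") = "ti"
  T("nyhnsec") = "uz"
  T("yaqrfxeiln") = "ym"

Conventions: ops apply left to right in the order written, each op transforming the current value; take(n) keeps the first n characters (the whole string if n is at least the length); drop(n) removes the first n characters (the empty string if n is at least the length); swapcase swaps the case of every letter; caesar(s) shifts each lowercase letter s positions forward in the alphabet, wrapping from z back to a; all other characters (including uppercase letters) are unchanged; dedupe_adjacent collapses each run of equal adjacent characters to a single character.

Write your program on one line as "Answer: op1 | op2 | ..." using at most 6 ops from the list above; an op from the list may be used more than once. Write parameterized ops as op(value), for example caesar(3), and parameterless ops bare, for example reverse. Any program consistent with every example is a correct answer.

caesar(7) | swapcase | drop(3) | swapcase | take(4) | take(2)

Check, running the answer program on each example:
  "dktyrx" -> "krafye" -> "KRAFYE" -> "FYE" -> "fye" -> "fye" -> "fy"
  "vootawt" -> "cvvahda" -> "CVVAHDA" -> "AHDA" -> "ahda" -> "ahda" -> "ah"
  "qxcbbsjs" -> "xejiizqz" -> "XEJIIZQZ" -> "IIZQZ" -> "iizqz" -> "iizq" -> "ii"
  "xbhmbguovusj" -> "eiotinbvcbzq" -> "EIOTINBVCBZQ" -> "TINBVCBZQ" -> "tinbvcbzq" -> "tinb" -> "ti"
  "nyhnsec" -> "ufouzlj" -> "UFOUZLJ" -> "UZLJ" -> "uzlj" -> "uzlj" -> "uz"
  "yaqrfxeiln" -> "fhxymelpsu" -> "FHXYMELPSU" -> "YMELPSU" -> "ymelpsu" -> "ymel" -> "ym"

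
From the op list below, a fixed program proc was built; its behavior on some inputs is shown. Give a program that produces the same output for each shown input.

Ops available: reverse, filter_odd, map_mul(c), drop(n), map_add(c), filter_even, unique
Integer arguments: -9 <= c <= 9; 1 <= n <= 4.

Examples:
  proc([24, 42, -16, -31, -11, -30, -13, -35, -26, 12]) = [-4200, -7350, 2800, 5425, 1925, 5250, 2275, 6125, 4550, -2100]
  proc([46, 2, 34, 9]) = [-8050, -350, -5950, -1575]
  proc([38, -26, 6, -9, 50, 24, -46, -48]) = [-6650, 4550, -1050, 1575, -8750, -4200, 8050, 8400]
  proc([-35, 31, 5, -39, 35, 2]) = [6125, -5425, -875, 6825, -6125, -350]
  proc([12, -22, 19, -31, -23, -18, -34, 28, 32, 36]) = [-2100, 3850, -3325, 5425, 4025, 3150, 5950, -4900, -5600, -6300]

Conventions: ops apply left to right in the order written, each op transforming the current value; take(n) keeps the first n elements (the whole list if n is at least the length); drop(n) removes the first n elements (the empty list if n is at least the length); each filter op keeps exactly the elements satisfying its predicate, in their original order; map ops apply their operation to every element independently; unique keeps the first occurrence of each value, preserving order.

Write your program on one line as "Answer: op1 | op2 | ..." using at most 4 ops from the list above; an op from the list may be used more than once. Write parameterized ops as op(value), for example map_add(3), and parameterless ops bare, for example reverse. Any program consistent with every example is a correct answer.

map_mul(5) | map_mul(-7) | map_mul(5)

Check, running the answer program on each example:
  [24, 42, -16, -31, -11, -30, -13, -35, -26, 12] -> [120, 210, -80, -155, -55, -150, -65, -175, -130, 60] -> [-840, -1470, 560, 1085, 385, 1050, 455, 1225, 910, -420] -> [-4200, -7350, 2800, 5425, 1925, 5250, 2275, 6125, 4550, -2100]
  [46, 2, 34, 9] -> [230, 10, 170, 45] -> [-1610, -70, -1190, -315] -> [-8050, -350, -5950, -1575]
  [38, -26, 6, -9, 50, 24, -46, -48] -> [190, -130, 30, -45, 250, 120, -230, -240] -> [-1330, 910, -210, 315, -1750, -840, 1610, 1680] -> [-6650, 4550, -1050, 1575, -8750, -4200, 8050, 8400]
  [-35, 31, 5, -39, 35, 2] -> [-175, 155, 25, -195, 175, 10] -> [1225, -1085, -175, 1365, -1225, -70] -> [6125, -5425, -875, 6825, -6125, -350]
  [12, -22, 19, -31, -23, -18, -34, 28, 32, 36] -> [60, -110, 95, -155, -115, -90, -170, 140, 160, 180] -> [-420, 770, -665, 1085, 805, 630, 1190, -980, -1120, -1260] -> [-2100, 3850, -3325, 5425, 4025, 3150, 5950, -4900, -5600, -6300]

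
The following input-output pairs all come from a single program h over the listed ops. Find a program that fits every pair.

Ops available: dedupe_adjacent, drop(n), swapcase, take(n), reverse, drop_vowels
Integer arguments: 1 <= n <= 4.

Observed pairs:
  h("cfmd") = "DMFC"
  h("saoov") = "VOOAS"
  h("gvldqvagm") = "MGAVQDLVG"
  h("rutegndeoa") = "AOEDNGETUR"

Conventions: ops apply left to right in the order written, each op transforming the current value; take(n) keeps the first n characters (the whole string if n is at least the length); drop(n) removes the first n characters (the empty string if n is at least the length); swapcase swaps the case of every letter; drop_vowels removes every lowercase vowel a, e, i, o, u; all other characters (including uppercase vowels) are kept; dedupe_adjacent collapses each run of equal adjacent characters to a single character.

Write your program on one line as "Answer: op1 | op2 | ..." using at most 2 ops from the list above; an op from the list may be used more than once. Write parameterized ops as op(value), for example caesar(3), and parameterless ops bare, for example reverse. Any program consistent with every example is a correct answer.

reverse | swapcase

Check, running the answer program on each example:
  "cfmd" -> "dmfc" -> "DMFC"
  "saoov" -> "vooas" -> "VOOAS"
  "gvldqvagm" -> "mgavqdlvg" -> "MGAVQDLVG"
  "rutegndeoa" -> "aoedngetur" -> "AOEDNGETUR"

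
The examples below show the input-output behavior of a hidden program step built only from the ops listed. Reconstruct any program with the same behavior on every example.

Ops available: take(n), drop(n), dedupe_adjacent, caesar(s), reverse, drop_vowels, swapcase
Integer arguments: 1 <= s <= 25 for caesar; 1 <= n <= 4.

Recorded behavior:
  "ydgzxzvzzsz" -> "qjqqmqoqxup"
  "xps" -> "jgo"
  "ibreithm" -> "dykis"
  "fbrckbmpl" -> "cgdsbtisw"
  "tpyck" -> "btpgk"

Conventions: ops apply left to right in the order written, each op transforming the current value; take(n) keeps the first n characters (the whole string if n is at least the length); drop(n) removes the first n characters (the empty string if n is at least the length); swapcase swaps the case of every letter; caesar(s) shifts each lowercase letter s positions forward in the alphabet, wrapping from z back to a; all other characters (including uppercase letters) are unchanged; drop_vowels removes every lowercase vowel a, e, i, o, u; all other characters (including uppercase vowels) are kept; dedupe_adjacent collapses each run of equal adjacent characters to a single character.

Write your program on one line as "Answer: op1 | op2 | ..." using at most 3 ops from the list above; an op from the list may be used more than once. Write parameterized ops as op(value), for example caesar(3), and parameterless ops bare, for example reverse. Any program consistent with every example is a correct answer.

drop_vowels | reverse | caesar(17)

Check, running the answer program on each example:
  "ydgzxzvzzsz" -> "ydgzxzvzzsz" -> "zszzvzxzgdy" -> "qjqqmqoqxup"
  "xps" -> "xps" -> "spx" -> "jgo"
  "ibreithm" -> "brthm" -> "mhtrb" -> "dykis"
  "fbrckbmpl" -> "fbrckbmpl" -> "lpmbkcrbf" -> "cgdsbtisw"
  "tpyck" -> "tpyck" -> "kcypt" -> "btpgk"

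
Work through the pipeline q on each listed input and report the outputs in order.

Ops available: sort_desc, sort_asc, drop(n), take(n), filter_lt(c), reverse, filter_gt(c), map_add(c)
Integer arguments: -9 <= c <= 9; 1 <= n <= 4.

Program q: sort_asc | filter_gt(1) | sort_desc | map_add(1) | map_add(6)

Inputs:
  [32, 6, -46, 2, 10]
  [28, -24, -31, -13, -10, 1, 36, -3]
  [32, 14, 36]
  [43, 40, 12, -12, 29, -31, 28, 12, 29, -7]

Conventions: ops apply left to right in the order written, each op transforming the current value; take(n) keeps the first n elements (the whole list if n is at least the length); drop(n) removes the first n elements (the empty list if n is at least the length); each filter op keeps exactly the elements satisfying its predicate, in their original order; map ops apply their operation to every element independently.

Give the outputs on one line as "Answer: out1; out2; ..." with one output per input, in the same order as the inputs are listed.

[39, 17, 13, 9]; [43, 35]; [43, 39, 21]; [50, 47, 36, 36, 35, 19, 19]

Execution, op by op:
  [32, 6, -46, 2, 10] -> [-46, 2, 6, 10, 32] -> [2, 6, 10, 32] -> [32, 10, 6, 2] -> [33, 11, 7, 3] -> [39, 17, 13, 9]
  [28, -24, -31, -13, -10, 1, 36, -3] -> [-31, -24, -13, -10, -3, 1, 28, 36] -> [28, 36] -> [36, 28] -> [37, 29] -> [43, 35]
  [32, 14, 36] -> [14, 32, 36] -> [14, 32, 36] -> [36, 32, 14] -> [37, 33, 15] -> [43, 39, 21]
  [43, 40, 12, -12, 29, -31, 28, 12, 29, -7] -> [-31, -12, -7, 12, 12, 28, 29, 29, 40, 43] -> [12, 12, 28, 29, 29, 40, 43] -> [43, 40, 29, 29, 28, 12, 12] -> [44, 41, 30, 30, 29, 13, 13] -> [50, 47, 36, 36, 35, 19, 19]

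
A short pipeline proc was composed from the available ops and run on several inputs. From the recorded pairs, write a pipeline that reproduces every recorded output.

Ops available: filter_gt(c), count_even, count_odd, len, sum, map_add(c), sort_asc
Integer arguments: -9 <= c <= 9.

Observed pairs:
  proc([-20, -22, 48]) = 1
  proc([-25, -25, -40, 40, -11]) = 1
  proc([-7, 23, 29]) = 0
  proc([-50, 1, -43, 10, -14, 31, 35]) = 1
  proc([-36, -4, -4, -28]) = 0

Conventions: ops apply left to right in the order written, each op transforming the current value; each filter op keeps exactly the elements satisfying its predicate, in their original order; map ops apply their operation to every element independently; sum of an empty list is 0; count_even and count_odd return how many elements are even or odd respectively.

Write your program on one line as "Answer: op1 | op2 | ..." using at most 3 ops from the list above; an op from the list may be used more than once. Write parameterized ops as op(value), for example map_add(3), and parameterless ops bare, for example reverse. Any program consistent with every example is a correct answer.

filter_gt(9) | count_even

Check, running the answer program on each example:
  [-20, -22, 48] -> [48] -> 1
  [-25, -25, -40, 40, -11] -> [40] -> 1
  [-7, 23, 29] -> [23, 29] -> 0
  [-50, 1, -43, 10, -14, 31, 35] -> [10, 31, 35] -> 1
  [-36, -4, -4, -28] -> [] -> 0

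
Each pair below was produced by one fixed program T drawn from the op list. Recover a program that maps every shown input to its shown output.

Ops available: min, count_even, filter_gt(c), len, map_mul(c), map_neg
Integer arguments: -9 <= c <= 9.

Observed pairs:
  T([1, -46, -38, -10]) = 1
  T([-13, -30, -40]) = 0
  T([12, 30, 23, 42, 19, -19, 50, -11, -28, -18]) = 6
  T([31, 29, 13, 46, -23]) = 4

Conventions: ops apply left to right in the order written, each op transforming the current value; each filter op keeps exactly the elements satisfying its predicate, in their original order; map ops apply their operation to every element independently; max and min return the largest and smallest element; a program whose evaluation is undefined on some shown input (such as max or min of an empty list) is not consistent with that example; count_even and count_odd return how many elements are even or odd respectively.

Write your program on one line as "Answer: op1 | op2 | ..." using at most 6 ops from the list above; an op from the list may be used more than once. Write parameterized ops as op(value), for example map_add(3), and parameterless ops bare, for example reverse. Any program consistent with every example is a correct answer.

map_mul(6) | filter_gt(2) | map_mul(-7) | map_mul(7) | len

Check, running the answer program on each example:
  [1, -46, -38, -10] -> [6, -276, -228, -60] -> [6] -> [-42] -> [-294] -> 1
  [-13, -30, -40] -> [-78, -180, -240] -> [] -> [] -> [] -> 0
  [12, 30, 23, 42, 19, -19, 50, -11, -28, -18] -> [72, 180, 138, 252, 114, -114, 300, -66, -168, -108] -> [72, 180, 138, 252, 114, 300] -> [-504, -1260, -966, -1764, -798, -2100] -> [-3528, -8820, -6762, -12348, -5586, -14700] -> 6
  [31, 29, 13, 46, -23] -> [186, 174, 78, 276, -138] -> [186, 174, 78, 276] -> [-1302, -1218, -546, -1932] -> [-9114, -8526, -3822, -13524] -> 4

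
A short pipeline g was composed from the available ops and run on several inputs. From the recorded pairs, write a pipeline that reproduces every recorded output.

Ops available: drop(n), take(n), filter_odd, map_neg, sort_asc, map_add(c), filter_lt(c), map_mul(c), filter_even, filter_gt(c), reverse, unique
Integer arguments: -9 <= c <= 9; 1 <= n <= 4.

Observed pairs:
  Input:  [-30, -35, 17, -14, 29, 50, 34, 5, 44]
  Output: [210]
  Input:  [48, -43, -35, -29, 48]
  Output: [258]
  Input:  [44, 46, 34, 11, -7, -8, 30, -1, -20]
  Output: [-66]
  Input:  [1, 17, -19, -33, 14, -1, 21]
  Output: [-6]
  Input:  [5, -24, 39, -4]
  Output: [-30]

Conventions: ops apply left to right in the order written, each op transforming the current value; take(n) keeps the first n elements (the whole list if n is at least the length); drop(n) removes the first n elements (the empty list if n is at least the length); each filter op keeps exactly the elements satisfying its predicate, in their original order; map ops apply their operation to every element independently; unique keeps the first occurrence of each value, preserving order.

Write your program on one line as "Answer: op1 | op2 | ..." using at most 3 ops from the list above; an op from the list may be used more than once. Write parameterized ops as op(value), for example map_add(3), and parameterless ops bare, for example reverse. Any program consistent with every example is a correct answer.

filter_odd | map_mul(-6) | take(1)

Check, running the answer program on each example:
  [-30, -35, 17, -14, 29, 50, 34, 5, 44] -> [-35, 17, 29, 5] -> [210, -102, -174, -30] -> [210]
  [48, -43, -35, -29, 48] -> [-43, -35, -29] -> [258, 210, 174] -> [258]
  [44, 46, 34, 11, -7, -8, 30, -1, -20] -> [11, -7, -1] -> [-66, 42, 6] -> [-66]
  [1, 17, -19, -33, 14, -1, 21] -> [1, 17, -19, -33, -1, 21] -> [-6, -102, 114, 198, 6, -126] -> [-6]
  [5, -24, 39, -4] -> [5, 39] -> [-30, -234] -> [-30]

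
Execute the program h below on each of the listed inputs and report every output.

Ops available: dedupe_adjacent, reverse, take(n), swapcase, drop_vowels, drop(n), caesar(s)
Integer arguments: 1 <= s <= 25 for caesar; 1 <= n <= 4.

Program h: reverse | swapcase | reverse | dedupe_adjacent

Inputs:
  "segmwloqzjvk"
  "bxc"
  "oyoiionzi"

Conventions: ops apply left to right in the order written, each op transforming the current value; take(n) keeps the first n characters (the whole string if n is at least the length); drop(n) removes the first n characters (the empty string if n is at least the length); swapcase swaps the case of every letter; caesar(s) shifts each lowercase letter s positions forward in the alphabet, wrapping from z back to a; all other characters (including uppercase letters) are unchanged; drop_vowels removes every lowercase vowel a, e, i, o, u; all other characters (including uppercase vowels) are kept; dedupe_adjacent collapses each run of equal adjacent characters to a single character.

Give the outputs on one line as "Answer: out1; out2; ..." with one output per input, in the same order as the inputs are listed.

"SEGMWLOQZJVK"; "BXC"; "OYOIONZI"

Execution, op by op:
  "segmwloqzjvk" -> "kvjzqolwmges" -> "KVJZQOLWMGES" -> "SEGMWLOQZJVK" -> "SEGMWLOQZJVK"
  "bxc" -> "cxb" -> "CXB" -> "BXC" -> "BXC"
  "oyoiionzi" -> "iznoiioyo" -> "IZNOIIOYO" -> "OYOIIONZI" -> "OYOIONZI"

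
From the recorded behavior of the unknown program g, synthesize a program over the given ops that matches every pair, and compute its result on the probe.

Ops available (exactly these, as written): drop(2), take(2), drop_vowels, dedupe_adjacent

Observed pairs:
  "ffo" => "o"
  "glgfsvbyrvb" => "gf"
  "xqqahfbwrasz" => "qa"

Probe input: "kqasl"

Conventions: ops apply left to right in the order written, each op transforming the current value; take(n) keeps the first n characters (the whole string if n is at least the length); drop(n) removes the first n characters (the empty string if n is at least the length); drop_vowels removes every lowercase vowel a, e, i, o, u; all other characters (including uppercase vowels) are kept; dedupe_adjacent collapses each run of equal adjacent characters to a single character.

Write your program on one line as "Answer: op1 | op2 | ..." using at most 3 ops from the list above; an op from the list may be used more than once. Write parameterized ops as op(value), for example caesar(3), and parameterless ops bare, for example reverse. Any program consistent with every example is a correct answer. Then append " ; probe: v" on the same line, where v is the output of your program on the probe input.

drop(2) | take(2) ; probe: "as"

Check, running the answer program on each example:
  "ffo" -> "o" -> "o"
  "glgfsvbyrvb" -> "gfsvbyrvb" -> "gf"
  "xqqahfbwrasz" -> "qahfbwrasz" -> "qa"
  probe: "kqasl" -> "asl" -> "as"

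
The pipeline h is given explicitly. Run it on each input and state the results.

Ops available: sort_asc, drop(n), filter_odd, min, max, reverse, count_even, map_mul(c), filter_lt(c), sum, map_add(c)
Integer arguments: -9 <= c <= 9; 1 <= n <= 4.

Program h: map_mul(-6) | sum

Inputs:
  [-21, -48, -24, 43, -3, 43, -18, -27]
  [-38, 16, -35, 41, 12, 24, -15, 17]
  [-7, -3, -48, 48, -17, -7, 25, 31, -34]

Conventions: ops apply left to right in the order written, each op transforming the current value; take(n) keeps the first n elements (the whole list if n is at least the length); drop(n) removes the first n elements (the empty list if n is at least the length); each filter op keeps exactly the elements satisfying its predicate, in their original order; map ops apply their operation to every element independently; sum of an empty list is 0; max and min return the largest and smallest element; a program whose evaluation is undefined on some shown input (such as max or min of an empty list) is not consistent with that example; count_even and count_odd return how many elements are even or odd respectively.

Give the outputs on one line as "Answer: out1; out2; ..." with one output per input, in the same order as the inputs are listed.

Execution, op by op:
  [-21, -48, -24, 43, -3, 43, -18, -27] -> [126, 288, 144, -258, 18, -258, 108, 162] -> 330
  [-38, 16, -35, 41, 12, 24, -15, 17] -> [228, -96, 210, -246, -72, -144, 90, -102] -> -132
  [-7, -3, -48, 48, -17, -7, 25, 31, -34] -> [42, 18, 288, -288, 102, 42, -150, -186, 204] -> 72

330; -132; 72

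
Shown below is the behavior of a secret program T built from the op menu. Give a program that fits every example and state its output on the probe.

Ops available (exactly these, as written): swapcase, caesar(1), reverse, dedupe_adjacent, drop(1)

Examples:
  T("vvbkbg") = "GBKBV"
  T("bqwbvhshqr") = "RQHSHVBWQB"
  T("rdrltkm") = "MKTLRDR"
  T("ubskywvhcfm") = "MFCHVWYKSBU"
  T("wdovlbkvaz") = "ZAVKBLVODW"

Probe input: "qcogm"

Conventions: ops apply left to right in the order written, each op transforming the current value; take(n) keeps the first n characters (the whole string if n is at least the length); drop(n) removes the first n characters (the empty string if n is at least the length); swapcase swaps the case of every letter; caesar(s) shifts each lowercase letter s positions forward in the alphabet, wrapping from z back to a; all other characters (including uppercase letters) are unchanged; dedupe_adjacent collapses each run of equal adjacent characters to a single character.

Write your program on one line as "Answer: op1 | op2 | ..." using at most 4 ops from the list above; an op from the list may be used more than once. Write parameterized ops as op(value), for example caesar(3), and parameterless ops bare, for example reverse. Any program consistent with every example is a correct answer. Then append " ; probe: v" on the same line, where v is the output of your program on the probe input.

reverse | swapcase | dedupe_adjacent ; probe: "MGOCQ"

Check, running the answer program on each example:
  "vvbkbg" -> "gbkbvv" -> "GBKBVV" -> "GBKBV"
  "bqwbvhshqr" -> "rqhshvbwqb" -> "RQHSHVBWQB" -> "RQHSHVBWQB"
  "rdrltkm" -> "mktlrdr" -> "MKTLRDR" -> "MKTLRDR"
  "ubskywvhcfm" -> "mfchvwyksbu" -> "MFCHVWYKSBU" -> "MFCHVWYKSBU"
  "wdovlbkvaz" -> "zavkblvodw" -> "ZAVKBLVODW" -> "ZAVKBLVODW"
  probe: "qcogm" -> "mgocq" -> "MGOCQ" -> "MGOCQ"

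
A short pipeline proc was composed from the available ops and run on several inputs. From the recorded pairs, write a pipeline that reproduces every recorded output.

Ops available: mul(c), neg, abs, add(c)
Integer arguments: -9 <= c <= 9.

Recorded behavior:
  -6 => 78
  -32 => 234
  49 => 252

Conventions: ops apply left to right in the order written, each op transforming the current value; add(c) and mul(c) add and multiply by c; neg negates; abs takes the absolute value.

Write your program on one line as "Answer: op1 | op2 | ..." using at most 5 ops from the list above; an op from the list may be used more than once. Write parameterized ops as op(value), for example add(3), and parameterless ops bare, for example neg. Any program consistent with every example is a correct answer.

neg | add(7) | abs | mul(6)

Check, running the answer program on each example:
  -6 -> 6 -> 13 -> 13 -> 78
  -32 -> 32 -> 39 -> 39 -> 234
  49 -> -49 -> -42 -> 42 -> 252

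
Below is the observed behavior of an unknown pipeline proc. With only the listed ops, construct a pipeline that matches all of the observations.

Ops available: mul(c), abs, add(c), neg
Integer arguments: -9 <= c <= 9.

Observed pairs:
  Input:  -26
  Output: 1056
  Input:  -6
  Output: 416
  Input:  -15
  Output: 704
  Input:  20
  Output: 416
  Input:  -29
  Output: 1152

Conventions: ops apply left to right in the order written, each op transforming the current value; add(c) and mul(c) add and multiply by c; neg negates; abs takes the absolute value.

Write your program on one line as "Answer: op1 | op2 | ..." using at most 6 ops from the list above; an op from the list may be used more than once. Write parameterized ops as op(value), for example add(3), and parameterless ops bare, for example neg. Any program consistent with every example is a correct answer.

neg | add(7) | mul(8) | abs | mul(4)

Check, running the answer program on each example:
  -26 -> 26 -> 33 -> 264 -> 264 -> 1056
  -6 -> 6 -> 13 -> 104 -> 104 -> 416
  -15 -> 15 -> 22 -> 176 -> 176 -> 704
  20 -> -20 -> -13 -> -104 -> 104 -> 416
  -29 -> 29 -> 36 -> 288 -> 288 -> 1152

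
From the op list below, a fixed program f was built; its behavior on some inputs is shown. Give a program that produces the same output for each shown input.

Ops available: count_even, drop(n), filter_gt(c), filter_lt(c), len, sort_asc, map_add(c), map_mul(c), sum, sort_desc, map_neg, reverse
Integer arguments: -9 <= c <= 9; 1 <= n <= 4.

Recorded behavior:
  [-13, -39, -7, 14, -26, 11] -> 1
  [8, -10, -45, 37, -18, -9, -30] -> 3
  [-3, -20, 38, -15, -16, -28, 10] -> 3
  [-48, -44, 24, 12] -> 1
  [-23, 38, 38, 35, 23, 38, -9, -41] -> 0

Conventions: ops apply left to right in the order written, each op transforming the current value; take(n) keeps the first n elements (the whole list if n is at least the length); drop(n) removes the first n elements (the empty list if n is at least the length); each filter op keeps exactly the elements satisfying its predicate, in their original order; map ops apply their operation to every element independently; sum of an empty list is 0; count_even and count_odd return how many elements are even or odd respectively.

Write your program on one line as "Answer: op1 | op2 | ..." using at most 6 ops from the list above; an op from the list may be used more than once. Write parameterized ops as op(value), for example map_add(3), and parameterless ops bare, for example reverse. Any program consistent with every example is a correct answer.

map_neg | drop(1) | filter_gt(3) | sort_asc | count_even

Check, running the answer program on each example:
  [-13, -39, -7, 14, -26, 11] -> [13, 39, 7, -14, 26, -11] -> [39, 7, -14, 26, -11] -> [39, 7, 26] -> [7, 26, 39] -> 1
  [8, -10, -45, 37, -18, -9, -30] -> [-8, 10, 45, -37, 18, 9, 30] -> [10, 45, -37, 18, 9, 30] -> [10, 45, 18, 9, 30] -> [9, 10, 18, 30, 45] -> 3
  [-3, -20, 38, -15, -16, -28, 10] -> [3, 20, -38, 15, 16, 28, -10] -> [20, -38, 15, 16, 28, -10] -> [20, 15, 16, 28] -> [15, 16, 20, 28] -> 3
  [-48, -44, 24, 12] -> [48, 44, -24, -12] -> [44, -24, -12] -> [44] -> [44] -> 1
  [-23, 38, 38, 35, 23, 38, -9, -41] -> [23, -38, -38, -35, -23, -38, 9, 41] -> [-38, -38, -35, -23, -38, 9, 41] -> [9, 41] -> [9, 41] -> 0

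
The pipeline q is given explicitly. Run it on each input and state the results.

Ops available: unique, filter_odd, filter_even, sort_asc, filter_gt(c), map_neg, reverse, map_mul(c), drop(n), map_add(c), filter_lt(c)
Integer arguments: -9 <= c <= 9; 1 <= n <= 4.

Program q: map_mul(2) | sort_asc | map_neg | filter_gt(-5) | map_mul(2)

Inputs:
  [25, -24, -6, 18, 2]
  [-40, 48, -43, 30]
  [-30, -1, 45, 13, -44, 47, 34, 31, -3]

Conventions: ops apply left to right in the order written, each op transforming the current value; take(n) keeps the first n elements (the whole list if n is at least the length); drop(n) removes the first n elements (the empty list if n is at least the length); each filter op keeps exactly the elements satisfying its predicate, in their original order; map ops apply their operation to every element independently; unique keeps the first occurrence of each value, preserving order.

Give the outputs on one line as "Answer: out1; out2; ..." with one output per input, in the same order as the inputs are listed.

[96, 24, -8]; [172, 160]; [176, 120, 12, 4]

Execution, op by op:
  [25, -24, -6, 18, 2] -> [50, -48, -12, 36, 4] -> [-48, -12, 4, 36, 50] -> [48, 12, -4, -36, -50] -> [48, 12, -4] -> [96, 24, -8]
  [-40, 48, -43, 30] -> [-80, 96, -86, 60] -> [-86, -80, 60, 96] -> [86, 80, -60, -96] -> [86, 80] -> [172, 160]
  [-30, -1, 45, 13, -44, 47, 34, 31, -3] -> [-60, -2, 90, 26, -88, 94, 68, 62, -6] -> [-88, -60, -6, -2, 26, 62, 68, 90, 94] -> [88, 60, 6, 2, -26, -62, -68, -90, -94] -> [88, 60, 6, 2] -> [176, 120, 12, 4]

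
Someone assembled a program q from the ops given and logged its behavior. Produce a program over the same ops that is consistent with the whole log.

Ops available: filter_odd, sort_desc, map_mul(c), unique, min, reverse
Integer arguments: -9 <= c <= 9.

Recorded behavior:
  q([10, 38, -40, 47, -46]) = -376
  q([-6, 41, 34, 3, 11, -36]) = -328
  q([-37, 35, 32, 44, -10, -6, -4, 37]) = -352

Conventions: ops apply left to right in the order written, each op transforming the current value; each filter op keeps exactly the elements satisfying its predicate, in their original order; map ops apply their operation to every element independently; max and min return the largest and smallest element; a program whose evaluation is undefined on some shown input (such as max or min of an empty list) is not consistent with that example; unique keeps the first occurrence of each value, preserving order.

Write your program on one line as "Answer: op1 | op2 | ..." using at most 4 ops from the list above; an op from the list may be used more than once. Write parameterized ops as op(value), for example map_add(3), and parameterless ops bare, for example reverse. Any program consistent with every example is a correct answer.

sort_desc | reverse | map_mul(-8) | min

Check, running the answer program on each example:
  [10, 38, -40, 47, -46] -> [47, 38, 10, -40, -46] -> [-46, -40, 10, 38, 47] -> [368, 320, -80, -304, -376] -> -376
  [-6, 41, 34, 3, 11, -36] -> [41, 34, 11, 3, -6, -36] -> [-36, -6, 3, 11, 34, 41] -> [288, 48, -24, -88, -272, -328] -> -328
  [-37, 35, 32, 44, -10, -6, -4, 37] -> [44, 37, 35, 32, -4, -6, -10, -37] -> [-37, -10, -6, -4, 32, 35, 37, 44] -> [296, 80, 48, 32, -256, -280, -296, -352] -> -352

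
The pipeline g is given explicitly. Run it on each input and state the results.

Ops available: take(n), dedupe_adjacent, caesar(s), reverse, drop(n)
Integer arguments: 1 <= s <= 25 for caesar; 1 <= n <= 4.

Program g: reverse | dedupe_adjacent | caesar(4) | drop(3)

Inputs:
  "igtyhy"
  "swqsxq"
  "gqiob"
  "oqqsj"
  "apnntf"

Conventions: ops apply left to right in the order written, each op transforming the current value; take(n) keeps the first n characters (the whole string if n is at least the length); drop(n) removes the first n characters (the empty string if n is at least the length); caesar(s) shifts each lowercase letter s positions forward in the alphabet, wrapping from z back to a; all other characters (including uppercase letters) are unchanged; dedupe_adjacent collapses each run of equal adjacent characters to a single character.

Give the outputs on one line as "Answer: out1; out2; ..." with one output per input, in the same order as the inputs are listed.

Execution, op by op:
  "igtyhy" -> "yhytgi" -> "yhytgi" -> "clcxkm" -> "xkm"
  "swqsxq" -> "qxsqws" -> "qxsqws" -> "ubwuaw" -> "uaw"
  "gqiob" -> "boiqg" -> "boiqg" -> "fsmuk" -> "uk"
  "oqqsj" -> "jsqqo" -> "jsqo" -> "nwus" -> "s"
  "apnntf" -> "ftnnpa" -> "ftnpa" -> "jxrte" -> "te"

"xkm"; "uaw"; "uk"; "s"; "te"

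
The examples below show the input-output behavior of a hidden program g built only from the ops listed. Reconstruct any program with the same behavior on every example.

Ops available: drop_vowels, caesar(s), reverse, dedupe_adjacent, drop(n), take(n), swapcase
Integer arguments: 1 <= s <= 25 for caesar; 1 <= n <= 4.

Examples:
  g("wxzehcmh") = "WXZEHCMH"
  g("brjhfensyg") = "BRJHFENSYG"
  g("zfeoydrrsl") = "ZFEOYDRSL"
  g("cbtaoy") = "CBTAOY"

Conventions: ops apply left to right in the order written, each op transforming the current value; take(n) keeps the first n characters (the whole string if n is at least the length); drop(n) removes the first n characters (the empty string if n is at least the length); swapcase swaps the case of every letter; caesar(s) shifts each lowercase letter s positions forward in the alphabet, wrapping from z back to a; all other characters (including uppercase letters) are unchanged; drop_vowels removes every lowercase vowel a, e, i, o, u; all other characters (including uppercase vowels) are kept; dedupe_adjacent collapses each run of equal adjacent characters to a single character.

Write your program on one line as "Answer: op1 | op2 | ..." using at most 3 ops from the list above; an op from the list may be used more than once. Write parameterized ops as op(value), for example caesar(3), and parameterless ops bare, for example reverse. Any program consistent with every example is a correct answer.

swapcase | dedupe_adjacent

Check, running the answer program on each example:
  "wxzehcmh" -> "WXZEHCMH" -> "WXZEHCMH"
  "brjhfensyg" -> "BRJHFENSYG" -> "BRJHFENSYG"
  "zfeoydrrsl" -> "ZFEOYDRRSL" -> "ZFEOYDRSL"
  "cbtaoy" -> "CBTAOY" -> "CBTAOY"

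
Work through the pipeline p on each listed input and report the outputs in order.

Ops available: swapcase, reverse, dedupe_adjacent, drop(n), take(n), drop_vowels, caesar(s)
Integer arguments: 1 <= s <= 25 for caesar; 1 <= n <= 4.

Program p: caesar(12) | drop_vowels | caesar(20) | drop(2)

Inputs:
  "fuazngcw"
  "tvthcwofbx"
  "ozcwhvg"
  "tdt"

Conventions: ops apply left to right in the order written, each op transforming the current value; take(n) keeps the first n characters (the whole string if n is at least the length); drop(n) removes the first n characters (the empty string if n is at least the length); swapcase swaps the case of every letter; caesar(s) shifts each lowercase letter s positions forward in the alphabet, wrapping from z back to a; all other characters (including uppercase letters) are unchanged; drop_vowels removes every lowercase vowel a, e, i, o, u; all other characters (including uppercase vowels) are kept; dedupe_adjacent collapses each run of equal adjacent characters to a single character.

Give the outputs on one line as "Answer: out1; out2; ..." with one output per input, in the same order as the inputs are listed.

"gftm"; "znlhd"; "bm"; "z"

Execution, op by op:
  "fuazngcw" -> "rgmlzsoi" -> "rgmlzs" -> "lagftm" -> "gftm"
  "tvthcwofbx" -> "fhftoiarnj" -> "fhftrnj" -> "zbznlhd" -> "znlhd"
  "ozcwhvg" -> "aloiths" -> "lths" -> "fnbm" -> "bm"
  "tdt" -> "fpf" -> "fpf" -> "zjz" -> "z"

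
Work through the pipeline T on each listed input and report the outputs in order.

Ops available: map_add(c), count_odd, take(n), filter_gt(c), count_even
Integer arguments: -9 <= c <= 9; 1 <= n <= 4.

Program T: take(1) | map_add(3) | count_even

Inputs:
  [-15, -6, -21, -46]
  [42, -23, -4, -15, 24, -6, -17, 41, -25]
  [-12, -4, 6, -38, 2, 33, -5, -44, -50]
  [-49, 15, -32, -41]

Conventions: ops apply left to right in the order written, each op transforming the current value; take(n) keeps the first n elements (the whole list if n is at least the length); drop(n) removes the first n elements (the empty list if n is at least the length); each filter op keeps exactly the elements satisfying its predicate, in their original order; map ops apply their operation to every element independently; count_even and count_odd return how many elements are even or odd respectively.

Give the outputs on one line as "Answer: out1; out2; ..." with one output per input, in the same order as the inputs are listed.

1; 0; 0; 1

Execution, op by op:
  [-15, -6, -21, -46] -> [-15] -> [-12] -> 1
  [42, -23, -4, -15, 24, -6, -17, 41, -25] -> [42] -> [45] -> 0
  [-12, -4, 6, -38, 2, 33, -5, -44, -50] -> [-12] -> [-9] -> 0
  [-49, 15, -32, -41] -> [-49] -> [-46] -> 1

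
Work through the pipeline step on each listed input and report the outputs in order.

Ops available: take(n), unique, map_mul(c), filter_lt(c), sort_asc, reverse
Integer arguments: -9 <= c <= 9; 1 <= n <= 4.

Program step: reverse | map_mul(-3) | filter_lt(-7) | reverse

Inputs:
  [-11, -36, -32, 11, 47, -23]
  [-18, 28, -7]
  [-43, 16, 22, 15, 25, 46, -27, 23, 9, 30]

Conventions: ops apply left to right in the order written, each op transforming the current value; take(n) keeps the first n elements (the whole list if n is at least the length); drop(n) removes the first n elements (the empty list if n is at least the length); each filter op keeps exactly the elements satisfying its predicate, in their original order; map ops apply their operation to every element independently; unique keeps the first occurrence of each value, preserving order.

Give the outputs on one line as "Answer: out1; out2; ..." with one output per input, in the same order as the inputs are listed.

[-33, -141]; [-84]; [-48, -66, -45, -75, -138, -69, -27, -90]

Execution, op by op:
  [-11, -36, -32, 11, 47, -23] -> [-23, 47, 11, -32, -36, -11] -> [69, -141, -33, 96, 108, 33] -> [-141, -33] -> [-33, -141]
  [-18, 28, -7] -> [-7, 28, -18] -> [21, -84, 54] -> [-84] -> [-84]
  [-43, 16, 22, 15, 25, 46, -27, 23, 9, 30] -> [30, 9, 23, -27, 46, 25, 15, 22, 16, -43] -> [-90, -27, -69, 81, -138, -75, -45, -66, -48, 129] -> [-90, -27, -69, -138, -75, -45, -66, -48] -> [-48, -66, -45, -75, -138, -69, -27, -90]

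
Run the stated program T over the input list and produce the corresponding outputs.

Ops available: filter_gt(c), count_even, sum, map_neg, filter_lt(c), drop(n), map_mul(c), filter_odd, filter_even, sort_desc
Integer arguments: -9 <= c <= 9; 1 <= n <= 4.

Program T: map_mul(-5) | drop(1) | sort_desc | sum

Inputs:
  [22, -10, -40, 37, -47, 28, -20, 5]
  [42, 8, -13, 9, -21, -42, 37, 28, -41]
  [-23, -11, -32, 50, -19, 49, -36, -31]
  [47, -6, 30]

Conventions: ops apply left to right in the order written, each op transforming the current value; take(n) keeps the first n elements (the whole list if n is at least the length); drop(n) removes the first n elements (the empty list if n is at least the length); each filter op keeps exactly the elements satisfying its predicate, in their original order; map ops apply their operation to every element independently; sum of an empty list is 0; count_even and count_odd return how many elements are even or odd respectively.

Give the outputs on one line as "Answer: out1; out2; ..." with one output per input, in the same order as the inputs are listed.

235; 175; 150; -120

Execution, op by op:
  [22, -10, -40, 37, -47, 28, -20, 5] -> [-110, 50, 200, -185, 235, -140, 100, -25] -> [50, 200, -185, 235, -140, 100, -25] -> [235, 200, 100, 50, -25, -140, -185] -> 235
  [42, 8, -13, 9, -21, -42, 37, 28, -41] -> [-210, -40, 65, -45, 105, 210, -185, -140, 205] -> [-40, 65, -45, 105, 210, -185, -140, 205] -> [210, 205, 105, 65, -40, -45, -140, -185] -> 175
  [-23, -11, -32, 50, -19, 49, -36, -31] -> [115, 55, 160, -250, 95, -245, 180, 155] -> [55, 160, -250, 95, -245, 180, 155] -> [180, 160, 155, 95, 55, -245, -250] -> 150
  [47, -6, 30] -> [-235, 30, -150] -> [30, -150] -> [30, -150] -> -120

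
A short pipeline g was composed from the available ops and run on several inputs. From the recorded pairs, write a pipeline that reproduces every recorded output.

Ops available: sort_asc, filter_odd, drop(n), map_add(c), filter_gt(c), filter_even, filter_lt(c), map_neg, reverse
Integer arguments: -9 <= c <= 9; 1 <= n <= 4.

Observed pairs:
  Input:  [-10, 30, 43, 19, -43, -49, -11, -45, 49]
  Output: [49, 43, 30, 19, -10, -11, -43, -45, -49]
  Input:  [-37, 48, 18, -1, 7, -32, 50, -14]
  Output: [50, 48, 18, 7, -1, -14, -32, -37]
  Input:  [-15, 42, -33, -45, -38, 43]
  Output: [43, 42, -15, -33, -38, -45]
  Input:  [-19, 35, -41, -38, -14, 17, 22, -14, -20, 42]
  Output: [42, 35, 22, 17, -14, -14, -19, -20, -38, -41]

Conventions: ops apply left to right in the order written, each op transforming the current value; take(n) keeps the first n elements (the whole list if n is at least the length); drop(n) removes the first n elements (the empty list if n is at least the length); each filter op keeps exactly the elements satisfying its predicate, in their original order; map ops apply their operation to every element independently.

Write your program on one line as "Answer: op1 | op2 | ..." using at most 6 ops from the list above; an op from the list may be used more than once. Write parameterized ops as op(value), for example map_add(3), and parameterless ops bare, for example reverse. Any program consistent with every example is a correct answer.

map_neg | sort_asc | reverse | map_neg | reverse

Check, running the answer program on each example:
  [-10, 30, 43, 19, -43, -49, -11, -45, 49] -> [10, -30, -43, -19, 43, 49, 11, 45, -49] -> [-49, -43, -30, -19, 10, 11, 43, 45, 49] -> [49, 45, 43, 11, 10, -19, -30, -43, -49] -> [-49, -45, -43, -11, -10, 19, 30, 43, 49] -> [49, 43, 30, 19, -10, -11, -43, -45, -49]
  [-37, 48, 18, -1, 7, -32, 50, -14] -> [37, -48, -18, 1, -7, 32, -50, 14] -> [-50, -48, -18, -7, 1, 14, 32, 37] -> [37, 32, 14, 1, -7, -18, -48, -50] -> [-37, -32, -14, -1, 7, 18, 48, 50] -> [50, 48, 18, 7, -1, -14, -32, -37]
  [-15, 42, -33, -45, -38, 43] -> [15, -42, 33, 45, 38, -43] -> [-43, -42, 15, 33, 38, 45] -> [45, 38, 33, 15, -42, -43] -> [-45, -38, -33, -15, 42, 43] -> [43, 42, -15, -33, -38, -45]
  [-19, 35, -41, -38, -14, 17, 22, -14, -20, 42] -> [19, -35, 41, 38, 14, -17, -22, 14, 20, -42] -> [-42, -35, -22, -17, 14, 14, 19, 20, 38, 41] -> [41, 38, 20, 19, 14, 14, -17, -22, -35, -42] -> [-41, -38, -20, -19, -14, -14, 17, 22, 35, 42] -> [42, 35, 22, 17, -14, -14, -19, -20, -38, -41]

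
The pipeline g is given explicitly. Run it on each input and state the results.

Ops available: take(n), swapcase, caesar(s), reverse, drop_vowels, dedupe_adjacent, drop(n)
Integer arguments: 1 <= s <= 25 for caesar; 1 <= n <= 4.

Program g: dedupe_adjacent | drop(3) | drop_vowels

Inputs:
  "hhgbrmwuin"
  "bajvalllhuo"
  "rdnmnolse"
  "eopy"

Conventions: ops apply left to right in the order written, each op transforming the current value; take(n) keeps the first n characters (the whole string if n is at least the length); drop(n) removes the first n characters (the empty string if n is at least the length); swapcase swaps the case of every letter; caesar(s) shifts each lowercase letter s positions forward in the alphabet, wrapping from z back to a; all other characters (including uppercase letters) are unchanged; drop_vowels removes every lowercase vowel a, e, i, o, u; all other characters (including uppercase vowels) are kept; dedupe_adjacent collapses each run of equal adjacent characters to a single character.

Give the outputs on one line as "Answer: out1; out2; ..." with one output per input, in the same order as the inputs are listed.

"rmwn"; "vlh"; "mnls"; "y"

Execution, op by op:
  "hhgbrmwuin" -> "hgbrmwuin" -> "rmwuin" -> "rmwn"
  "bajvalllhuo" -> "bajvalhuo" -> "valhuo" -> "vlh"
  "rdnmnolse" -> "rdnmnolse" -> "mnolse" -> "mnls"
  "eopy" -> "eopy" -> "y" -> "y"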